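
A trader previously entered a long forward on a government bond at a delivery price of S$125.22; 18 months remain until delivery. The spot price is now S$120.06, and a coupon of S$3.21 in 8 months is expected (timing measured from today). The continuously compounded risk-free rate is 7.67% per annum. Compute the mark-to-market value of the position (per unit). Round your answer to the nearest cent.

S$5.40

PV(remaining coupons) I = 3.21·e^(−0.0767·8/12) = 3.0500
Current forward F = (S − I)·e^(rT) = (120.06 − 3.0500)·e^(0.0767·18/12) = 117.0100 × 1.121930 = 131.2770
Value (long) = (F − K)·e^(−rT) = (131.2770 − 125.22) × 0.891322 = 5.3987
Value = S$5.40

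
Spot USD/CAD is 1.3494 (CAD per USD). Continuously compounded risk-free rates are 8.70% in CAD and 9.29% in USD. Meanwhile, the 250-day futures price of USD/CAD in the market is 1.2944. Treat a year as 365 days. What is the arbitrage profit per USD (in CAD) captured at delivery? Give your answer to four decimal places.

Fair futures: F* = S·e^(carry·T), with carry = (r_CAD − r_USD) = 0.0870 − 0.0929 = -0.0059
F* = 1.3494 · e^(-0.0059 × 250/365) = 1.3494 · e^-0.004041 = 1.3494 × 0.995967 = 1.3440
Market 1.2944 < fair 1.3440: forward underpriced → reverse cash-and-carry (short spot, go long the forward).
At maturity, profit = |F_mkt − F*| = |1.2944 − 1.3440| = 0.0496 per USD (in CAD)

0.0496 per USD (in CAD)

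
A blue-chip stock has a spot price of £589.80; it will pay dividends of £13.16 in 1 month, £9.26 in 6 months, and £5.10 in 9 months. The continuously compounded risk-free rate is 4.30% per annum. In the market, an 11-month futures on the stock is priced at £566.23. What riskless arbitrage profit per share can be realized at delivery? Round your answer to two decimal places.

PV(dividends) I = 13.16·e^(−0.0430·1/12) + 9.26·e^(−0.0430·6/12) + 5.10·e^(−0.0430·9/12) = 27.1141
Fair futures F* = (S − I)·e^(rT) = (589.80 − 27.1141)·e^0.039417 = 562.6859 × 1.040204 = 585.3081
Market £566.23 < fair 585.3081: forward underpriced → reverse cash-and-carry (short the stock, invest proceeds at r, pay the dividends, go long the forward).
Profit at T = |F_mkt − F*| = |566.23 − 585.3081| = £19.08 per share

£19.08 per share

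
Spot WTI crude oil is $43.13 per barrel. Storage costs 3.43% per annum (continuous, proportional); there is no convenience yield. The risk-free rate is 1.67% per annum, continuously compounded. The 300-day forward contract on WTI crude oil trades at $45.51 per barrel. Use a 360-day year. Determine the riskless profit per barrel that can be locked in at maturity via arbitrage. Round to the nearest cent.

Fair forward: F* = S·e^(carry·T), with carry = (r + u) = 0.0167 + 0.0343 = 0.0510
F* = 43.13 · e^(0.0510 × 300/360) = 43.13 · e^0.042500 = 43.13 × 1.043416 = $45.0025
Market $45.51 > fair $45.0025: forward overpriced → cash-and-carry (buy spot, short the forward).
At maturity, profit = |F_mkt − F*| = |45.51 − 45.0025| = $0.51 per barrel

$0.51 per barrel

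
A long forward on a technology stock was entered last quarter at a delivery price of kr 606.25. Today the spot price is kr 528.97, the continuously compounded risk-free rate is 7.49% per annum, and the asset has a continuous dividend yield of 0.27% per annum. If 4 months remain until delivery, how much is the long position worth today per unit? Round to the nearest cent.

-kr 62.81

Current fair forward for the remaining 4 months: F = S·e^((r − q)·T), (r − q) = 0.0749 − 0.0027 = 0.0722
F = 528.97 · e^(0.0722 × 4/12) = 528.97 × 1.024359 = 541.8552
Value of long forward = (F − K)·e^(−rT) = (541.8552 − 606.25) · e^(−0.0749·4/12)
= -64.3948 × 0.975342 = -62.81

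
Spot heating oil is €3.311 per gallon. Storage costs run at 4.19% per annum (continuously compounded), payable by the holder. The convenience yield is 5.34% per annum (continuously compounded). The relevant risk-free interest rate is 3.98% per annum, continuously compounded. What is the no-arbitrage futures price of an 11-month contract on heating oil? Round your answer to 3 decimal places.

Net carry = r + u − y = 0.0398 + 0.0419 − 0.0534 = 0.0283
F = S·e^((r+u−y)T) = 3.311 · e^(0.0283 × 11/12) = 3.311 · e^0.025942
= 3.311 × 1.026281 = €3.398 per gallon

€3.398 per gallon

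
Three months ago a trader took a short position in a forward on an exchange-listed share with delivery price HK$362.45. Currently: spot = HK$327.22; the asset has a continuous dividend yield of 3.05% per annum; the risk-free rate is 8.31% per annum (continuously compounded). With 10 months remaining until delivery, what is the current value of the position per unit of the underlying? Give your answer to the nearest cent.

HK$19.19

Current fair forward for the remaining 10 months: F = S·e^((r − q)·T), (r − q) = 0.0831 − 0.0305 = 0.0526
F = 327.22 · e^(0.0526 × 10/12) = 327.22 × 1.044808 = 341.8821
Value of long forward = (F − K)·e^(−rT) = (341.8821 − 362.45) · e^(−0.0831·10/12)
= -20.5679 × 0.933093 = -19.19
Short position value = −(long value) = HK$19.19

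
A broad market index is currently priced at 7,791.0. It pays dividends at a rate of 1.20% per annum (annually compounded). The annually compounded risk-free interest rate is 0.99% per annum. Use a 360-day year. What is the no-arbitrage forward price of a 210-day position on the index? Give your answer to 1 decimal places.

F = S · (1+r)^T / (1+q)^T
= 7791.0 × 1.005763 / 1.006983 = 7791.0 × 0.998788
F = 7,781.6

7,781.6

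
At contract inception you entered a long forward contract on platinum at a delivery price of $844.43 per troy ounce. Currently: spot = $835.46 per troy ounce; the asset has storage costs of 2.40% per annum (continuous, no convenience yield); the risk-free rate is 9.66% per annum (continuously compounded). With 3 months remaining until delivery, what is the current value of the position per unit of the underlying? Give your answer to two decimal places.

Current fair forward for the remaining 3 months: F = S·e^((r + u)·T), (r + u) = 0.0966 + 0.0240 = 0.1206
F = 835.46 · e^(0.1206 × 3/12) = 835.46 × 1.030609 = 861.0326
Value of long forward = (F − K)·e^(−rT) = (861.0326 − 844.43) · e^(−0.0966·3/12)
= 16.6026 × 0.976139 = 16.21

$16.21 per troy ounce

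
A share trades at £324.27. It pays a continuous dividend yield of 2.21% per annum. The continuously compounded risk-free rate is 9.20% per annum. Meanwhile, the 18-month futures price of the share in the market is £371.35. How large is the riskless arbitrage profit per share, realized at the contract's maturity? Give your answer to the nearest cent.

Fair futures: F* = S·e^(carry·T), with carry = (r − q) = 0.0920 − 0.0221 = 0.0699
F* = 324.27 · e^(0.0699 × 18/12) = 324.27 · e^0.104850 = 324.27 × 1.110544 = £360.1161
Market £371.35 > fair £360.1161: forward overpriced → cash-and-carry (buy spot, short the forward).
At maturity, profit = |F_mkt − F*| = |371.35 − 360.1161| = £11.23 per share

£11.23 per share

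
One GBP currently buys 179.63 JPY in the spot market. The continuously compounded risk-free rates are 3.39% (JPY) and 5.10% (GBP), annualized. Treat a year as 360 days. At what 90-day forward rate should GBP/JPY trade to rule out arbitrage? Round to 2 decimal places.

F = S·e^((r_JPY − r_GBP)T) = 179.63 · e^((0.0339 − 0.0510) × 90/360)
= 179.63 · e^-0.004275 = 179.63 × 0.995734
F = 178.86 JPY per GBP

178.86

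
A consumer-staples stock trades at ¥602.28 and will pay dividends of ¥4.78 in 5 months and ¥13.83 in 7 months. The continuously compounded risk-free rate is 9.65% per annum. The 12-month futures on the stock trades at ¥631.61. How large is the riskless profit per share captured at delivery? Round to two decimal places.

PV(dividends) I = 4.78·e^(−0.0965·5/12) + 13.83·e^(−0.0965·7/12) = 17.6646
Fair futures F* = (S − I)·e^(rT) = (602.28 − 17.6646)·e^0.096500 = 584.6154 × 1.101310 = 643.8428
Market ¥631.61 < fair 643.8428: forward underpriced → reverse cash-and-carry (short the stock, invest proceeds at r, pay the dividends, go long the forward).
Profit at T = |F_mkt − F*| = |631.61 − 643.8428| = ¥12.23 per share

¥12.23 per share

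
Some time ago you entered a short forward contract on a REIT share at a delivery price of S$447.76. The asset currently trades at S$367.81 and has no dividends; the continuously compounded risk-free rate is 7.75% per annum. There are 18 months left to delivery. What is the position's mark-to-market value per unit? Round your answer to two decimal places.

S$30.81

Current fair forward for the remaining 18 months: F = S·e^(r·T), r = 0.0775
F = 367.81 · e^(0.0775 × 18/12) = 367.81 × 1.123277 = 413.1525
Value of long forward = (F − K)·e^(−rT) = (413.1525 − 447.76) · e^(−0.0775·18/12)
= -34.6075 × 0.890253 = -30.81
Short position value = −(long value) = S$30.81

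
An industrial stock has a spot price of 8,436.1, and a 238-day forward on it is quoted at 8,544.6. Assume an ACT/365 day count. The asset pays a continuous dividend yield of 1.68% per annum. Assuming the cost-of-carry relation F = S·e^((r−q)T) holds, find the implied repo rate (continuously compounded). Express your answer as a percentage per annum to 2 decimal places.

3.64%

From F = S·e^((r−q)T): (r − q) = ln(F/S)/T
ln(8544.6/8436.1) = ln(1.012861) = 0.012779
(r − q) = 0.012779 / (238/365) = 0.019598
r = ln(F/S)/T + q = 0.019598 + 0.0168 = 0.036398
r = 3.64%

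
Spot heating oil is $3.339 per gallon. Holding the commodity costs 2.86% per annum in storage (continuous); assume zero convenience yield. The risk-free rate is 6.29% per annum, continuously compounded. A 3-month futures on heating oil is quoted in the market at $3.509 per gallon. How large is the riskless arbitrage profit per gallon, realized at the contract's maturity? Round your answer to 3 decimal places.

Fair futures: F* = S·e^(carry·T), with carry = (r + u) = 0.0629 + 0.0286 = 0.0915
F* = 3.339 · e^(0.0915 × 3/12) = 3.339 · e^0.022875 = 3.339 × 1.023139 = $3.4163
Market $3.509 > fair $3.4163: forward overpriced → cash-and-carry (buy spot, short the forward).
At maturity, profit = |F_mkt − F*| = |3.509 − 3.4163| = $0.093 per gallon

$0.093 per gallon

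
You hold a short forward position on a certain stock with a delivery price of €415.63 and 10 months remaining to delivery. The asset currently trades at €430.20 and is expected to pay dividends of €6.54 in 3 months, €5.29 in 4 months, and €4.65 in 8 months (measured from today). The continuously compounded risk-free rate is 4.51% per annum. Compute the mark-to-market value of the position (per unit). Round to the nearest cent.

PV(remaining dividends) I = 6.54·e^(−0.0451·3/12) + 5.29·e^(−0.0451·4/12) + 4.65·e^(−0.0451·8/12) = 16.1900
Current forward F = (S − I)·e^(rT) = (430.20 − 16.1900)·e^(0.0451·10/12) = 414.0100 × 1.038299 = 429.8662
Value (long) = (F − K)·e^(−rT) = (429.8662 − 415.63) × 0.963114 = 13.7111
Short position value = −(long value) = -€13.71

-€13.71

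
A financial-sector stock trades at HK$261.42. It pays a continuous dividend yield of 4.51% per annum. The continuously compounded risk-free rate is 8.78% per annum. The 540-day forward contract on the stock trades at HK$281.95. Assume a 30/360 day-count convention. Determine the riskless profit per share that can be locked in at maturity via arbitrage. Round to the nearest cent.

HK$3.24 per share

Fair forward: F* = S·e^(carry·T), with carry = (r − q) = 0.0878 − 0.0451 = 0.0427
F* = 261.42 · e^(0.0427 × 540/360) = 261.42 · e^0.064050 = 261.42 × 1.066146 = HK$278.7119
Market HK$281.95 > fair HK$278.7119: forward overpriced → cash-and-carry (buy spot, short the forward).
At maturity, profit = |F_mkt − F*| = |281.95 − 278.7119| = HK$3.24 per share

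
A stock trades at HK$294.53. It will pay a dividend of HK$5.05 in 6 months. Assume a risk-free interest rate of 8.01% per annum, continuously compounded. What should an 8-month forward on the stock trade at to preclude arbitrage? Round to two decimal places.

HK$305.57

PV(dividends) I = 5.05·e^(−0.0801·6/12)
I = 4.8517
F = (S − I)·e^(rT) = (294.53 − 4.8517) · e^(0.0801·8/12)
= 289.6783 · e^0.053400 = 289.6783 × 1.054852 = HK$305.57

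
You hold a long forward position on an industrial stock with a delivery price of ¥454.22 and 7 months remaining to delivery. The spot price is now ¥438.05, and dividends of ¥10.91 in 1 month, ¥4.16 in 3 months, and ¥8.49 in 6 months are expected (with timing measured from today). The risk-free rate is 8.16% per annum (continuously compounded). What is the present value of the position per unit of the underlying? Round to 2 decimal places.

PV(remaining dividends) I = 10.91·e^(−0.0816·1/12) + 4.16·e^(−0.0816·3/12) + 8.49·e^(−0.0816·6/12) = 23.0626
Current forward F = (S − I)·e^(rT) = (438.05 − 23.0626)·e^(0.0816·7/12) = 414.9874 × 1.048751 = 435.2185
Value (long) = (F − K)·e^(−rT) = (435.2185 − 454.22) × 0.953515 = -18.1182
Value = -¥18.12

-¥18.12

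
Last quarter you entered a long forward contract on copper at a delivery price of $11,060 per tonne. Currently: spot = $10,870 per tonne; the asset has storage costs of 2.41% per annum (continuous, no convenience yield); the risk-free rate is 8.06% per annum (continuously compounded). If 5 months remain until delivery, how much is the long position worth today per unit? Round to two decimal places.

$284.97 per tonne

Current fair forward for the remaining 5 months: F = S·e^((r + u)·T), (r + u) = 0.0806 + 0.0241 = 0.1047
F = 10870 · e^(0.1047 × 5/12) = 10870 × 1.04459056 = 11354.6994
Value of long forward = (F − K)·e^(−rT) = (11354.6994 − 11060) · e^(−0.0806·5/12)
= 294.6994 × 0.96697433 = 284.97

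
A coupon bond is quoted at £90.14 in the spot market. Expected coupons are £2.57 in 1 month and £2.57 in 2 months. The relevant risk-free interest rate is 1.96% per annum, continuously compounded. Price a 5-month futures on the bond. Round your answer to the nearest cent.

£85.71

PV(coupons) I = 2.57·e^(−0.0196·1/12) + 2.57·e^(−0.0196·2/12)
I = 2.5658 + 2.5616 = 5.1274
F = (S − I)·e^(rT) = (90.14 − 5.1274) · e^(0.0196·5/12)
= 85.0126 · e^0.008167 = 85.0126 × 1.008200 = £85.71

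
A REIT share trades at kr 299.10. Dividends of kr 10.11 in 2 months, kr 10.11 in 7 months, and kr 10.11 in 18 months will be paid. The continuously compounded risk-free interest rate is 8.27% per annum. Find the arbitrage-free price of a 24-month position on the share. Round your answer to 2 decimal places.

PV(dividends) I = 10.11·e^(−0.0827·2/12) + 10.11·e^(−0.0827·7/12) + 10.11·e^(−0.0827·18/12)
I = 9.9716 + 9.6339 + 8.9305 = 28.5360
F = (S − I)·e^(rT) = (299.10 − 28.5360) · e^(0.0827·24/12)
= 270.5640 · e^0.165400 = 270.5640 × 1.179865 = kr 319.23

kr 319.23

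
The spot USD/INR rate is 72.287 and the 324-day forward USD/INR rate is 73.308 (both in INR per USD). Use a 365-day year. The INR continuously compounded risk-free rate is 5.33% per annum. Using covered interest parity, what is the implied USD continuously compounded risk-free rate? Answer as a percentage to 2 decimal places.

3.75%

F = S·e^((r_INR − r_USD)T) ⇒ r_USD = r_INR − ln(F/S)/T
ln(73.308/72.287) = 0.014025; /(324/365) = 0.015800
r_USD = 0.0533 − 0.015800 = 0.037500
r_USD = 3.75%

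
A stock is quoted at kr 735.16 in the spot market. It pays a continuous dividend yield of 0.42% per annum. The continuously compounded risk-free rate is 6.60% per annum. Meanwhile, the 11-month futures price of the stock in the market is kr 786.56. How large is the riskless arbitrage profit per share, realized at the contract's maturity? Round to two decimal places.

Fair futures: F* = S·e^(carry·T), with carry = (r − q) = 0.0660 − 0.0042 = 0.0618
F* = 735.16 · e^(0.0618 × 11/12) = 735.16 · e^0.056650 = 735.16 × 1.058285 = kr 778.0088
Market kr 786.56 > fair kr 778.0088: forward overpriced → cash-and-carry (buy spot, short the forward).
At maturity, profit = |F_mkt − F*| = |786.56 − 778.0088| = kr 8.55 per share

kr 8.55 per share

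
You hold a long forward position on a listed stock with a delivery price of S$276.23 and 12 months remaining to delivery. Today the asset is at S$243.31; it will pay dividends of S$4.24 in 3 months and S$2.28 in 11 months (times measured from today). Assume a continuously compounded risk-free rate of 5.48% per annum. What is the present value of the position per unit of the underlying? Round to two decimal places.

PV(remaining dividends) I = 4.24·e^(−0.0548·3/12) + 2.28·e^(−0.0548·11/12) = 6.3506
Current forward F = (S − I)·e^(rT) = (243.31 − 6.3506)·e^(0.0548·12/12) = 236.9594 × 1.056329 = 250.3071
Value (long) = (F − K)·e^(−rT) = (250.3071 − 276.23) × 0.946674 = -24.5405
Value = -S$24.54

-S$24.54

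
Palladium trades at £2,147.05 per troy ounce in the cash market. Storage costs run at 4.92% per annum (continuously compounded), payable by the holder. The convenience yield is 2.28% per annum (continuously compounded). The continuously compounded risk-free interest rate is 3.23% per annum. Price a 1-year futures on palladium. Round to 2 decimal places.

Net carry = r + u − y = 0.0323 + 0.0492 − 0.0228 = 0.0587
F = S·e^((r+u−y)T) = 2147.05 · e^(0.0587 × 1) = 2147.05 · e^0.05870000
= 2147.05 × 1.06045706 = £2,276.85 per troy ounce

£2,276.85 per troy ounce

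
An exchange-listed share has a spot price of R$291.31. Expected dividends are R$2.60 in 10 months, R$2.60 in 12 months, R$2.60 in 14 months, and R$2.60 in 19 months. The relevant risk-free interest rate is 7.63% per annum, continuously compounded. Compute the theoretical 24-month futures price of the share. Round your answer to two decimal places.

PV(dividends) I = 2.60·e^(−0.0763·10/12) + 2.60·e^(−0.0763·12/12) + 2.60·e^(−0.0763·14/12) + 2.60·e^(−0.0763·19/12)
I = 2.4398 + 2.4090 + 2.3786 + 2.3041 = 9.5315
F = (S − I)·e^(rT) = (291.31 − 9.5315) · e^(0.0763·24/12)
= 281.7785 · e^0.152600 = 281.7785 × 1.164859 = R$328.23

R$328.23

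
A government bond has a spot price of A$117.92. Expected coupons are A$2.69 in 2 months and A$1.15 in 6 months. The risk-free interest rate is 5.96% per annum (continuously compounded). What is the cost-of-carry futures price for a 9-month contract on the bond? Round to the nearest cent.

PV(coupons) I = 2.69·e^(−0.0596·2/12) + 1.15·e^(−0.0596·6/12)
I = 2.6634 + 1.1162 = 3.7796
F = (S − I)·e^(rT) = (117.92 − 3.7796) · e^(0.0596·9/12)
= 114.1404 · e^0.044700 = 114.1404 × 1.045714 = A$119.36

A$119.36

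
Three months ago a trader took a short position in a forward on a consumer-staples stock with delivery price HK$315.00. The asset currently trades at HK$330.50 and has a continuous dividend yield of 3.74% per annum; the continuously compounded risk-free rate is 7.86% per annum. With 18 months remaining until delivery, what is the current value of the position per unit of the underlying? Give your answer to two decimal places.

Current fair forward for the remaining 18 months: F = S·e^((r − q)·T), (r − q) = 0.0786 − 0.0374 = 0.0412
F = 330.50 · e^(0.0412 × 18/12) = 330.50 × 1.063750 = 351.5694
Value of long forward = (F − K)·e^(−rT) = (351.5694 − 315.00) · e^(−0.0786·18/12)
= 36.5694 × 0.888785 = 32.50
Short position value = −(long value) = -HK$32.50

-HK$32.50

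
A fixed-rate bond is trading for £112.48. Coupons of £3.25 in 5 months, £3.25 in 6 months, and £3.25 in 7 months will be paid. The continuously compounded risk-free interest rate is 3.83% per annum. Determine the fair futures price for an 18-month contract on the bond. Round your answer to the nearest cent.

£109.00

PV(coupons) I = 3.25·e^(−0.0383·5/12) + 3.25·e^(−0.0383·6/12) + 3.25·e^(−0.0383·7/12)
I = 3.1985 + 3.1884 + 3.1782 = 9.5651
F = (S − I)·e^(rT) = (112.48 − 9.5651) · e^(0.0383·18/12)
= 102.9149 · e^0.057450 = 102.9149 × 1.059132 = £109.00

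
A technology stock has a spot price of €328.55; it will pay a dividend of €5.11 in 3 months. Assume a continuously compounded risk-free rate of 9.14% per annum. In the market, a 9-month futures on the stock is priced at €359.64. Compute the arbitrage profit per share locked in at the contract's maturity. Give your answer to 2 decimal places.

€13.13 per share

PV(dividends) I = 5.11·e^(−0.0914·3/12) = 4.9946
Fair futures F* = (S − I)·e^(rT) = (328.55 − 4.9946)·e^0.068550 = 323.5554 × 1.070954 = 346.5129
Market €359.64 > fair 346.5129: forward overpriced → cash-and-carry (borrow at r, buy the stock and collect the dividends, short the forward).
Profit at T = |F_mkt − F*| = |359.64 − 346.5129| = €13.13 per share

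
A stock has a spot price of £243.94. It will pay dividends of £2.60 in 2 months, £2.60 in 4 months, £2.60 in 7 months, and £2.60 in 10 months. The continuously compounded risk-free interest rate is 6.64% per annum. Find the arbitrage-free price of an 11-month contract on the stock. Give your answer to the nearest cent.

£248.54

PV(dividends) I = 2.60·e^(−0.0664·2/12) + 2.60·e^(−0.0664·4/12) + 2.60·e^(−0.0664·7/12) + 2.60·e^(−0.0664·10/12)
I = 2.5714 + 2.5431 + 2.5012 + 2.4600 = 10.0757
F = (S − I)·e^(rT) = (243.94 − 10.0757) · e^(0.0664·11/12)
= 233.8643 · e^0.060867 = 233.8643 × 1.062758 = £248.54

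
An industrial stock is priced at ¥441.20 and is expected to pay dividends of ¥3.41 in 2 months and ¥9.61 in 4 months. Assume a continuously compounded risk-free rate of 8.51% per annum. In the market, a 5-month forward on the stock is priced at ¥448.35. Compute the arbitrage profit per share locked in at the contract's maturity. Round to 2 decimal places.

PV(dividends) I = 3.41·e^(−0.0851·2/12) + 9.61·e^(−0.0851·4/12) = 12.7032
Fair forward F* = (S − I)·e^(rT) = (441.20 − 12.7032)·e^0.035458 = 428.4968 × 1.036094 = 443.9630
Market ¥448.35 > fair 443.9630: forward overpriced → cash-and-carry (borrow at r, buy the stock and collect the dividends, short the forward).
Profit at T = |F_mkt − F*| = |448.35 − 443.9630| = ¥4.39 per share

¥4.39 per share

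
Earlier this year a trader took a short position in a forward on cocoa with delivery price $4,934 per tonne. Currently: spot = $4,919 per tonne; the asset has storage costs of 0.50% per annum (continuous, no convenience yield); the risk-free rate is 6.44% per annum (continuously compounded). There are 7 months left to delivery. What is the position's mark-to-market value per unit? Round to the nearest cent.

Current fair forward for the remaining 7 months: F = S·e^((r + u)·T), (r + u) = 0.0644 + 0.0050 = 0.0694
F = 4919 · e^(0.0694 × 7/12) = 4919 × 1.04131395 = 5122.2233
Value of long forward = (F − K)·e^(−rT) = (5122.2233 − 4934) · e^(−0.0644·7/12)
= 188.2233 × 0.96313021 = 181.28
Short position value = −(long value) = -$181.28

-$181.28 per tonne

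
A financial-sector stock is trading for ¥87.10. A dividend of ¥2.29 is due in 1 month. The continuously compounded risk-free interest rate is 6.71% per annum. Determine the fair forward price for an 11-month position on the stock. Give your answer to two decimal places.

¥90.20

PV(dividends) I = 2.29·e^(−0.0671·1/12)
I = 2.2772
F = (S − I)·e^(rT) = (87.10 − 2.2772) · e^(0.0671·11/12)
= 84.8228 · e^0.061508 = 84.8228 × 1.063439 = ¥90.20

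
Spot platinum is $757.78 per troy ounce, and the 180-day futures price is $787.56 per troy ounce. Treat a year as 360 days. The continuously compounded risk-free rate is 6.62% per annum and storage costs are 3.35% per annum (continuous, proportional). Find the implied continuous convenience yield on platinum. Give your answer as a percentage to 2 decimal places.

2.26%

F = S·e^((r+u−y)T) ⇒ (r+u−y) = ln(F/S)/T
ln(787.56/757.78) = 0.038546; /T ⇒ 0.077092
y = r + u − ln(F/S)/T = 0.0662 + 0.0335 − 0.077092 = 0.022608
y = 2.26%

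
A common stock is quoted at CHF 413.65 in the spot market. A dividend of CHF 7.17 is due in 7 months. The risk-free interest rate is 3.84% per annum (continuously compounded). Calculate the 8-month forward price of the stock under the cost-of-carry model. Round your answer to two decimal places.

CHF 417.18

PV(dividends) I = 7.17·e^(−0.0384·7/12)
I = 7.0112
F = (S − I)·e^(rT) = (413.65 − 7.0112) · e^(0.0384·8/12)
= 406.6388 · e^0.025600 = 406.6388 × 1.025930 = CHF 417.18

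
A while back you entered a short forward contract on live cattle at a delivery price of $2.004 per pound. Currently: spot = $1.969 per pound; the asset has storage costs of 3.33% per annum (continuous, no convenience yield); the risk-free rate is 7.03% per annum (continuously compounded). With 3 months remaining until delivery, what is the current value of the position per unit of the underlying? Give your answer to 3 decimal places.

-$0.016 per pound

Current fair forward for the remaining 3 months: F = S·e^((r + u)·T), (r + u) = 0.0703 + 0.0333 = 0.1036
F = 1.969 · e^(0.1036 × 3/12) = 1.969 × 1.026238 = 2.0207
Value of long forward = (F − K)·e^(−rT) = (2.0207 − 2.004) · e^(−0.0703·3/12)
= 0.0167 × 0.982579 = 0.016
Short position value = −(long value) = -$0.016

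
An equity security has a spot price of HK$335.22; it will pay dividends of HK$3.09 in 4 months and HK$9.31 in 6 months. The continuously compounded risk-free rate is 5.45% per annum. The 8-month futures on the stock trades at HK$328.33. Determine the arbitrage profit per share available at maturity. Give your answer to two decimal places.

HK$6.75 per share

PV(dividends) I = 3.09·e^(−0.0545·4/12) + 9.31·e^(−0.0545·6/12) = 12.0941
Fair futures F* = (S − I)·e^(rT) = (335.22 − 12.0941)·e^0.036333 = 323.1259 × 1.037001 = 335.0819
Market HK$328.33 < fair 335.0819: forward underpriced → reverse cash-and-carry (short the stock, invest proceeds at r, pay the dividends, go long the forward).
Profit at T = |F_mkt − F*| = |328.33 − 335.0819| = HK$6.75 per share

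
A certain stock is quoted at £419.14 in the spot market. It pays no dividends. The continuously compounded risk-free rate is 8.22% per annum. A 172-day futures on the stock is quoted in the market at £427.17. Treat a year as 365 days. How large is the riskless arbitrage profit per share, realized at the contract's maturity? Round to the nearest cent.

Fair futures: F* = S·e^(carry·T), with carry = r = 0.0822
F* = 419.14 · e^(0.0822 × 172/365) = 419.14 · e^0.038735 = 419.14 × 1.039495 = £435.6939
Market £427.17 < fair £435.6939: forward underpriced → reverse cash-and-carry (short spot, go long the forward).
At maturity, profit = |F_mkt − F*| = |427.17 − 435.6939| = £8.52 per share

£8.52 per share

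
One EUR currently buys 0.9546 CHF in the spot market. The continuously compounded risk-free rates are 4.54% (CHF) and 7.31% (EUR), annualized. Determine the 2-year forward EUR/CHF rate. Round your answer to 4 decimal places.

0.9032

F = S·e^((r_CHF − r_EUR)T) = 0.9546 · e^((0.0454 − 0.0731) × 2)
= 0.9546 · e^-0.055400 = 0.9546 × 0.946107
F = 0.9032 CHF per EUR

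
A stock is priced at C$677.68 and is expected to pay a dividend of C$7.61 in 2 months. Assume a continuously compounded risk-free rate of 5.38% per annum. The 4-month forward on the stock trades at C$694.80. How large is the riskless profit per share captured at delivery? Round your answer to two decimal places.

C$12.54 per share

PV(dividends) I = 7.61·e^(−0.0538·2/12) = 7.5421
Fair forward F* = (S − I)·e^(rT) = (677.68 − 7.5421)·e^0.017933 = 670.1379 × 1.018095 = 682.2640
Market C$694.80 > fair 682.2640: forward overpriced → cash-and-carry (borrow at r, buy the stock and collect the dividends, short the forward).
Profit at T = |F_mkt − F*| = |694.80 − 682.2640| = C$12.54 per share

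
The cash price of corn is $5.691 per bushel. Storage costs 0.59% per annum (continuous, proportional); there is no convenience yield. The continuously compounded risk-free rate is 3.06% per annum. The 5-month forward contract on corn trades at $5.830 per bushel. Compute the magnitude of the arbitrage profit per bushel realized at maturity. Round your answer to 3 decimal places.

$0.052 per bushel

Fair forward: F* = S·e^(carry·T), with carry = (r + u) = 0.0306 + 0.0059 = 0.0365
F* = 5.691 · e^(0.0365 × 5/12) = 5.691 · e^0.015208 = 5.691 × 1.015324 = $5.7782
Market $5.830 > fair $5.7782: forward overpriced → cash-and-carry (buy spot, short the forward).
At maturity, profit = |F_mkt − F*| = |5.830 − 5.7782| = $0.052 per bushel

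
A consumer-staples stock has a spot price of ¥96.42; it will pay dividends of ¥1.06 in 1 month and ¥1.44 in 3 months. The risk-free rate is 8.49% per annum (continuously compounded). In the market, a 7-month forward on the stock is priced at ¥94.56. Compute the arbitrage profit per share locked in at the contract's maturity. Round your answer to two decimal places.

¥4.17 per share

PV(dividends) I = 1.06·e^(−0.0849·1/12) + 1.44·e^(−0.0849·3/12) = 2.4623
Fair forward F* = (S − I)·e^(rT) = (96.42 − 2.4623)·e^0.049525 = 93.9577 × 1.050772 = 98.7281
Market ¥94.56 < fair 98.7281: forward underpriced → reverse cash-and-carry (short the stock, invest proceeds at r, pay the dividends, go long the forward).
Profit at T = |F_mkt − F*| = |94.56 − 98.7281| = ¥4.17 per share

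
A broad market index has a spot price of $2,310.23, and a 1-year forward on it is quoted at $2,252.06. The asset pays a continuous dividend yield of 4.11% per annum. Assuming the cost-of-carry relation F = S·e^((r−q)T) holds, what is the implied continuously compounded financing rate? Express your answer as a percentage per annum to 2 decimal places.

From F = S·e^((r−q)T): (r − q) = ln(F/S)/T
ln(2252.06/2310.23) = ln(0.974821) = -0.025501
(r − q) = -0.025501 / (1) = -0.025501
r = ln(F/S)/T + q = -0.025501 + 0.0411 = 0.015599
r = 1.56%

1.56%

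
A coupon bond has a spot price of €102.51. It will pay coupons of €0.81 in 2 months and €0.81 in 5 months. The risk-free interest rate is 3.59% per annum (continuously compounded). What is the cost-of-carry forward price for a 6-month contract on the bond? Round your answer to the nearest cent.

€102.73

PV(coupons) I = 0.81·e^(−0.0359·2/12) + 0.81·e^(−0.0359·5/12)
I = 0.8052 + 0.7980 = 1.6032
F = (S − I)·e^(rT) = (102.51 − 1.6032) · e^(0.0359·6/12)
= 100.9068 · e^0.017950 = 100.9068 × 1.018112 = €102.73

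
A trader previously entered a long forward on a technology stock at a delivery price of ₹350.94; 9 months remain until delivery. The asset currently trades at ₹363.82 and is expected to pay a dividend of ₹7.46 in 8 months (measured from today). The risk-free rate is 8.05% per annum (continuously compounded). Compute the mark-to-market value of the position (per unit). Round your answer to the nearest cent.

₹26.37

PV(remaining dividends) I = 7.46·e^(−0.0805·8/12) = 7.0702
Current forward F = (S − I)·e^(rT) = (363.82 − 7.0702)·e^(0.0805·9/12) = 356.7498 × 1.062235 = 378.9521
Value (long) = (F − K)·e^(−rT) = (378.9521 − 350.94) × 0.941411 = 26.3709
Value = ₹26.37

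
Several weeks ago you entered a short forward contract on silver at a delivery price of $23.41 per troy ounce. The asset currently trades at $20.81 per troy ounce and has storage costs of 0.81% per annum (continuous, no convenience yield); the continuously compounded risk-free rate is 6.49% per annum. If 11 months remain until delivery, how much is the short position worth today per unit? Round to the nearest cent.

Current fair forward for the remaining 11 months: F = S·e^((r + u)·T), (r + u) = 0.0649 + 0.0081 = 0.0730
F = 20.81 · e^(0.0730 × 11/12) = 20.81 × 1.069206 = 22.2502
Value of long forward = (F − K)·e^(−rT) = (22.2502 − 23.41) · e^(−0.0649·11/12)
= -1.1598 × 0.942243 = -1.09
Short position value = −(long value) = $1.09

$1.09 per troy ounce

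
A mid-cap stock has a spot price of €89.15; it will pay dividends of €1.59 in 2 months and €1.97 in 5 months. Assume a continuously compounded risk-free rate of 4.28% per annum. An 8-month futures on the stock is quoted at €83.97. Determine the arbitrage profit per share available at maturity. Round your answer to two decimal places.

PV(dividends) I = 1.59·e^(−0.0428·2/12) + 1.97·e^(−0.0428·5/12) = 3.5139
Fair futures F* = (S − I)·e^(rT) = (89.15 − 3.5139)·e^0.028533 = 85.6361 × 1.028944 = 88.1148
Market €83.97 < fair 88.1148: forward underpriced → reverse cash-and-carry (short the stock, invest proceeds at r, pay the dividends, go long the forward).
Profit at T = |F_mkt − F*| = |83.97 − 88.1148| = €4.14 per share

€4.14 per share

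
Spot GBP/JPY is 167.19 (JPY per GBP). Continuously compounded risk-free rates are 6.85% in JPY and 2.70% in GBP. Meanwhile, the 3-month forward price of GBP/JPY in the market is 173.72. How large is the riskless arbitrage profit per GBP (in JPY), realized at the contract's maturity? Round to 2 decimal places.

Fair forward: F* = S·e^(carry·T), with carry = (r_JPY − r_GBP) = 0.0685 − 0.0270 = 0.0415
F* = 167.19 · e^(0.0415 × 3/12) = 167.19 · e^0.010375 = 167.19 × 1.010429 = 168.9336
Market 173.72 > fair 168.9336: forward overpriced → cash-and-carry (buy spot, short the forward).
At maturity, profit = |F_mkt − F*| = |173.72 − 168.9336| = 4.79 per GBP (in JPY)

4.79 per GBP (in JPY)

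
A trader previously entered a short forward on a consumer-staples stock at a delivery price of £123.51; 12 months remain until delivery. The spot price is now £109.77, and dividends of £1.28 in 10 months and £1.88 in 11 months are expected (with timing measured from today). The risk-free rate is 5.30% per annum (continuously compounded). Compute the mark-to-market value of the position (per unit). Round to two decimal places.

£10.38

PV(remaining dividends) I = 1.28·e^(−0.0530·10/12) + 1.88·e^(−0.0530·11/12) = 3.0155
Current forward F = (S − I)·e^(rT) = (109.77 − 3.0155)·e^(0.0530·12/12) = 106.7545 × 1.054430 = 112.5651
Value (long) = (F − K)·e^(−rT) = (112.5651 − 123.51) × 0.948380 = -10.3799
Short position value = −(long value) = £10.38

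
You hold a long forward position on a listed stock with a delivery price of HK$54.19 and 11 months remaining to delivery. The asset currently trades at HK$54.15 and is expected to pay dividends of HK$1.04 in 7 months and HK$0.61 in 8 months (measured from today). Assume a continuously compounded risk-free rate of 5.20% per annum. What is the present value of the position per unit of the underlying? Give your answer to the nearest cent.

HK$0.88

PV(remaining dividends) I = 1.04·e^(−0.0520·7/12) + 0.61·e^(−0.0520·8/12) = 1.5981
Current forward F = (S − I)·e^(rT) = (54.15 − 1.5981)·e^(0.0520·11/12) = 52.5519 × 1.048821 = 55.1175
Value (long) = (F − K)·e^(−rT) = (55.1175 − 54.19) × 0.953452 = 0.8843
Value = HK$0.88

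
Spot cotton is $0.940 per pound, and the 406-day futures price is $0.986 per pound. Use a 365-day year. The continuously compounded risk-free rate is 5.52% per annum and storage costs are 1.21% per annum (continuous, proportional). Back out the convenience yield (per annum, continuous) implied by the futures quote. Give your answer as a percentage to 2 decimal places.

2.43%

F = S·e^((r+u−y)T) ⇒ (r+u−y) = ln(F/S)/T
ln(0.986/0.940) = 0.047776; /T ⇒ 0.042951
y = r + u − ln(F/S)/T = 0.0552 + 0.0121 − 0.042951 = 0.024349
y = 2.43%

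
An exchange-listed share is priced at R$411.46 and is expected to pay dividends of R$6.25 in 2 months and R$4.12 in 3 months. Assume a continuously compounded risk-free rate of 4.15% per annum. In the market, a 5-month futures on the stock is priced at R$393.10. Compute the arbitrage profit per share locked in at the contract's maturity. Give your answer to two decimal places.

R$15.07 per share

PV(dividends) I = 6.25·e^(−0.0415·2/12) + 4.12·e^(−0.0415·3/12) = 10.2844
Fair futures F* = (S − I)·e^(rT) = (411.46 − 10.2844)·e^0.017292 = 401.1756 × 1.017442 = 408.1729
Market R$393.10 < fair 408.1729: forward underpriced → reverse cash-and-carry (short the stock, invest proceeds at r, pay the dividends, go long the forward).
Profit at T = |F_mkt − F*| = |393.10 − 408.1729| = R$15.07 per share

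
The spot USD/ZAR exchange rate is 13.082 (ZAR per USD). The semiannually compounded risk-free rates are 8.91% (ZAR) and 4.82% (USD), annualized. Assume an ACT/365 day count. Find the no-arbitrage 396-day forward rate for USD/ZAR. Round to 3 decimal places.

By covered interest parity, F = S · (1+r_ZAR/2)^(2T) / (1+r_USD/2)^(2T)
= 13.082 × 1.099193 / 1.053032 = 13.082 × 1.043836
F = 13.655 ZAR per USD

13.655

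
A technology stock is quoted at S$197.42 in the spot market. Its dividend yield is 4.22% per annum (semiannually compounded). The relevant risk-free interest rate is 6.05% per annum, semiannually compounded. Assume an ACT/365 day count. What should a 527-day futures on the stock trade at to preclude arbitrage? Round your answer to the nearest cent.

S$202.57

F = S · (1+r/2)^(2T) / (1+q/2)^(2T)
= 197.42 × 1.089868 / 1.062151 = 197.42 × 1.026095
F = S$202.57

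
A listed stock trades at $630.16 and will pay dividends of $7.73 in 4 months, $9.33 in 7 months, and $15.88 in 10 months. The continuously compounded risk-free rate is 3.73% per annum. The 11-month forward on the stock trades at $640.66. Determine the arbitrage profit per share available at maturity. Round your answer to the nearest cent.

$21.86 per share

PV(dividends) I = 7.73·e^(−0.0373·4/12) + 9.33·e^(−0.0373·7/12) + 15.88·e^(−0.0373·10/12) = 32.1577
Fair forward F* = (S − I)·e^(rT) = (630.16 − 32.1577)·e^0.034192 = 598.0023 × 1.034783 = 618.8026
Market $640.66 > fair 618.8026: forward overpriced → cash-and-carry (borrow at r, buy the stock and collect the dividends, short the forward).
Profit at T = |F_mkt − F*| = |640.66 − 618.8026| = $21.86 per share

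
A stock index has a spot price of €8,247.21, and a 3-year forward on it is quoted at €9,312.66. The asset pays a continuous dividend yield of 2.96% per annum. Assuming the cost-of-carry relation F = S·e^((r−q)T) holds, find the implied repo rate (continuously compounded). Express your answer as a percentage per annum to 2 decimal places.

From F = S·e^((r−q)T): (r − q) = ln(F/S)/T
ln(9312.66/8247.21) = ln(1.129189) = 0.121500
(r − q) = 0.121500 / (3) = 0.040500
r = ln(F/S)/T + q = 0.040500 + 0.0296 = 0.070100
r = 7.01%

7.01%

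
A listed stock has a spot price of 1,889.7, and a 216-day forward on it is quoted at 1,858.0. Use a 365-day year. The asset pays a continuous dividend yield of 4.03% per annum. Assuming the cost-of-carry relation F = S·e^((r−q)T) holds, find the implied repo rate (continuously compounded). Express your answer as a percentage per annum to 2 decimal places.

From F = S·e^((r−q)T): (r − q) = ln(F/S)/T
ln(1858.0/1889.7) = ln(0.983225) = -0.016917
(r − q) = -0.016917 / (216/365) = -0.028587
r = ln(F/S)/T + q = -0.028587 + 0.0403 = 0.011713
r = 1.17%

1.17%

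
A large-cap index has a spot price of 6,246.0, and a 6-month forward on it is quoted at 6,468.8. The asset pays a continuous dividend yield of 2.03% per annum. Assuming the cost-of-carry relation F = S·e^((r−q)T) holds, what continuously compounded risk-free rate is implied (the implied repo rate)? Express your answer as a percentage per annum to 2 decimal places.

9.04%

From F = S·e^((r−q)T): (r − q) = ln(F/S)/T
ln(6468.8/6246.0) = ln(1.035671) = 0.035050
(r − q) = 0.035050 / (6/12) = 0.070100
r = ln(F/S)/T + q = 0.070100 + 0.0203 = 0.090400
r = 9.04%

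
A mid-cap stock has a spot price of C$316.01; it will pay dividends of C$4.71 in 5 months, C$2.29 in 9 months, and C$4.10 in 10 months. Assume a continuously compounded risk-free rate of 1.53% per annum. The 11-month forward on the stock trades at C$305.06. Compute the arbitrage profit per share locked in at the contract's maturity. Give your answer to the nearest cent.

PV(dividends) I = 4.71·e^(−0.0153·5/12) + 2.29·e^(−0.0153·9/12) + 4.10·e^(−0.0153·10/12) = 10.9920
Fair forward F* = (S − I)·e^(rT) = (316.01 − 10.9920)·e^0.014025 = 305.0180 × 1.014124 = 309.3261
Market C$305.06 < fair 309.3261: forward underpriced → reverse cash-and-carry (short the stock, invest proceeds at r, pay the dividends, go long the forward).
Profit at T = |F_mkt − F*| = |305.06 − 309.3261| = C$4.27 per share

C$4.27 per share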